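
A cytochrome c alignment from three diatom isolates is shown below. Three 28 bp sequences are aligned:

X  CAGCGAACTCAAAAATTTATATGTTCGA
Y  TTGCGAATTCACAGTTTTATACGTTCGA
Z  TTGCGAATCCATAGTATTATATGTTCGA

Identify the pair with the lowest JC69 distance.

Y and Z

X–Y: 7/28 differ, p = 0.250, d = 0.304.
X–Z: 8/28 differ, p = 0.286, d = 0.360.
Y–Z: 4/28 differ, p = 0.143, d = 0.158.
The smallest distance is between Y and Z.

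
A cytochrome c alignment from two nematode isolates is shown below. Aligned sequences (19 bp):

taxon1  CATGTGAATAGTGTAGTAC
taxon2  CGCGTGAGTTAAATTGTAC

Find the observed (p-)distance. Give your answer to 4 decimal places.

The sequences differ at 8 of 19 positions (sites 2, 3, 8, 10, 11, 12, 13, 15).
p = 8/19 = 0.421052… ≈ 0.4211 (to 4 d.p.).

0.4211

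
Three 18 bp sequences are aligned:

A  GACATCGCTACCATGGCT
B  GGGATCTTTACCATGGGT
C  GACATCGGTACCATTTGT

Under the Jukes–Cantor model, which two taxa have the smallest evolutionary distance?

A–B: 5/18 differ, p = 0.278, d = 0.347.
A–C: 4/18 differ, p = 0.222, d = 0.264.
B–C: 6/18 differ, p = 0.333, d = 0.441.
The smallest distance is between A and C.

A and C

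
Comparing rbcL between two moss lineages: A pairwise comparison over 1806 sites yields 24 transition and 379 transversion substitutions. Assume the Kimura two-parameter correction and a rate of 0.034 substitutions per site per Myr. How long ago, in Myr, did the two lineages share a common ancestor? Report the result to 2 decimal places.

3.98

P = 24/1806 ≈ 0.013289 and Q = 379/1806 ≈ 0.209856.
Under the Kimura two-parameter model, d = −½ ln(1 − 2P − Q) − ¼ ln(1 − 2Q).
1 − 2P − Q = 0.763566, giving −½ ln(0.763566) = 0.134878.
1 − 2Q = 0.580288, giving −¼ ln(0.580288) = 0.136058.
d = 0.134878 + 0.136058 = 0.270936.
Under a molecular clock d = 2μt, so t = d/(2μ) = 0.270936 / (2 × 0.034) = 3.98 Myr.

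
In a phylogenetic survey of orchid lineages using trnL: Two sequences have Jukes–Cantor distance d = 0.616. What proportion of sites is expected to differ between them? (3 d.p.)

0.420

p = (3/4)(1 − e^(−4d/3)) = 0.75 × (1 − e^(-0.821333)) = 0.75 × (1 − 0.439845) = 0.420116.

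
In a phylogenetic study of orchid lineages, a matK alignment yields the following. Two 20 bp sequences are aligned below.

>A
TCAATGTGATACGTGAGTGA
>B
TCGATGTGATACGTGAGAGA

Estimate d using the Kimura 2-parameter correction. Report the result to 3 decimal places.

Of 20 sites, 1 differences are transitions and 1 are transversions, so P = 1/20 = 0.05 and Q = 1/20 = 0.05.
Under the Kimura two-parameter model, d = −½ ln(1 − 2P − Q) − ¼ ln(1 − 2Q).
1 − 2P − Q = 0.85, giving −½ ln(0.85) = 0.081259.
1 − 2Q = 0.9, giving −¼ ln(0.9) = 0.026340.
d = 0.081259 + 0.026340 = 0.107599.

0.108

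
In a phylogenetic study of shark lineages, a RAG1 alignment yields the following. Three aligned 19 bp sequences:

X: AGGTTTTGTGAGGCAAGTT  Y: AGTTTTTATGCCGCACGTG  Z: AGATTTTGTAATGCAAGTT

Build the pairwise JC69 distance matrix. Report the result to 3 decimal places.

d(X,Y) = 0.410, d(X,Z) = 0.177, d(Y,Z) = 0.507

X–Y: 6/19 sites differ → p ≈ 0.315789, d = −0.75 ln(1 − 0.421052) = 0.409907 ≈ 0.410.
X–Z: 3/19 sites differ → p ≈ 0.157895, d = −0.75 ln(1 − 0.210527) = 0.177292 ≈ 0.177.
Y–Z: 7/19 sites differ → p ≈ 0.368421, d = −0.75 ln(1 − 0.491228) = 0.506816 ≈ 0.507.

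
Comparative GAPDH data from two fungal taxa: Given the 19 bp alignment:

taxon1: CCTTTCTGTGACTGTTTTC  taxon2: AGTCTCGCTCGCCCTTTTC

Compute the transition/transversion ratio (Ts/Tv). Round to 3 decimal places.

Transitions are A↔G and C↔T; transversions are all other mismatches.
Transitions: 3. Transversions: 6.
R = 3/6 = 0.500.

0.500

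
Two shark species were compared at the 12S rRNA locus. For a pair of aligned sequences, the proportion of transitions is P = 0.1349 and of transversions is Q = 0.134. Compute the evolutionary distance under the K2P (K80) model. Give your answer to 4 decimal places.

0.3366

Under the Kimura two-parameter model, d = −½ ln(1 − 2P − Q) − ¼ ln(1 − 2Q).
1 − 2P − Q = 0.5962, giving −½ ln(0.5962) = 0.258590.
1 − 2Q = 0.732, giving −¼ ln(0.732) = 0.077994.
d = 0.258590 + 0.077994 = 0.336584.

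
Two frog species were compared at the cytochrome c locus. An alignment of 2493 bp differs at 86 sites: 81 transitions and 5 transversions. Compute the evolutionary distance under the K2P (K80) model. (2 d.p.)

P = 81/2493 ≈ 0.032491 and Q = 5/2493 ≈ 0.002006.
Under the Kimura two-parameter model, d = −½ ln(1 − 2P − Q) − ¼ ln(1 − 2Q).
1 − 2P − Q = 0.933012, giving −½ ln(0.933012) = 0.034669.
1 − 2Q = 0.995988, giving −¼ ln(0.995988) = 0.001005.
d = 0.034669 + 0.001005 = 0.035674.

0.04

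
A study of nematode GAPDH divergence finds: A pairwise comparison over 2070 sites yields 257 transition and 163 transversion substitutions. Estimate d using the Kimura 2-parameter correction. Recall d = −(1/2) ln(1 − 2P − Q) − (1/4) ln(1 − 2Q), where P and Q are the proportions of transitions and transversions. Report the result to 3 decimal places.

0.241

P = 257/2070 ≈ 0.124155 and Q = 163/2070 ≈ 0.078744.
Under the Kimura two-parameter model, d = −½ ln(1 − 2P − Q) − ¼ ln(1 − 2Q).
1 − 2P − Q = 0.672946, giving −½ ln(0.672946) = 0.198045.
1 − 2Q = 0.842512, giving −¼ ln(0.842512) = 0.042842.
d = 0.198045 + 0.042842 = 0.240887.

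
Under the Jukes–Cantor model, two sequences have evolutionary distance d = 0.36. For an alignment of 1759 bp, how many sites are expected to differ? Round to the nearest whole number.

503

Invert JC69: p = (3/4)(1 − e^(−4d/3)) = 0.75 × (1 − e^(-0.48)) = 0.75 × (1 − 0.618783) = 0.285913.
Expected differing sites = pL ≈ 0.285913 × 1759 = 502.920967 ≈ 503.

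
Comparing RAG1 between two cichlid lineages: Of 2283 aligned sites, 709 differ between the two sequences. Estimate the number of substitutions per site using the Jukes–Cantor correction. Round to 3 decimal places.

0.401

p = 709/2283 ≈ 0.310556.
d = −(3/4) ln(1 − 4p/3) = −0.75 ln(1 − 0.414075) = −0.75 ln(0.585925)
  = −0.75 × (-0.534563) = 0.400922 substitutions/site.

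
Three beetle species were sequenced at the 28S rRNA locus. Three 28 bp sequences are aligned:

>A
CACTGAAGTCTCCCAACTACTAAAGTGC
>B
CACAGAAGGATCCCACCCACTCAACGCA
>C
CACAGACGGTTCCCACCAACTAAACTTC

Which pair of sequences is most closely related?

A–B: 10/28 differ, p = 0.357, d = 0.485.
A–C: 8/28 differ, p = 0.286, d = 0.360.
B–C: 7/28 differ, p = 0.250, d = 0.304.
The smallest distance is between B and C.

B and C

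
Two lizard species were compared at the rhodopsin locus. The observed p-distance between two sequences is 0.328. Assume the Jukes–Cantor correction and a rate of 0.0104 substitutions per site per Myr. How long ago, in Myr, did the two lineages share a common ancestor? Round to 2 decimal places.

d = −(3/4) ln(1 − 4p/3) = −0.75 ln(1 − 0.437333) = −0.75 ln(0.562667)
  = −0.75 × (-0.575067) = 0.431300 substitutions/site.
Under a molecular clock d = 2μt, so t = d/(2μ) = 0.431300 / (2 × 0.0104) = 20.74 Myr.

20.74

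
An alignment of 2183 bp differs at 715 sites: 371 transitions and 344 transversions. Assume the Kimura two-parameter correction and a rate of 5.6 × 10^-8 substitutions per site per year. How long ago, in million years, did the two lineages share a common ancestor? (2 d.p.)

P = 371/2183 ≈ 0.16995 and Q = 344/2183 ≈ 0.157581.
Under the Kimura two-parameter model, d = −½ ln(1 − 2P − Q) − ¼ ln(1 − 2Q).
1 − 2P − Q = 0.502519, giving −½ ln(0.502519) = 0.344061.
1 − 2Q = 0.684838, giving −¼ ln(0.684838) = 0.094643.
d = 0.344061 + 0.094643 = 0.438704.
Under a molecular clock d = 2μt, so t = d/(2μ) = 0.438704 / (2 × 5.6 × 10^-8) = 3.92 million years.

3.92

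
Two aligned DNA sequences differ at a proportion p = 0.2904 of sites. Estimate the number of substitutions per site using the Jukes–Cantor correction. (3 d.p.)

d = −(3/4) ln(1 − 4p/3) = −0.75 ln(1 − 0.3872) = −0.75 ln(0.6128)
  = −0.75 × (-0.489717) = 0.367288 substitutions/site.

0.367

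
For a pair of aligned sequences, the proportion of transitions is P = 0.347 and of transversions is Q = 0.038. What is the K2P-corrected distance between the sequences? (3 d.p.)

0.678

Under the Kimura two-parameter model, d = −½ ln(1 − 2P − Q) − ¼ ln(1 − 2Q).
1 − 2P − Q = 0.268, giving −½ ln(0.268) = 0.658384.
1 − 2Q = 0.924, giving −¼ ln(0.924) = 0.019761.
d = 0.658384 + 0.019761 = 0.678145.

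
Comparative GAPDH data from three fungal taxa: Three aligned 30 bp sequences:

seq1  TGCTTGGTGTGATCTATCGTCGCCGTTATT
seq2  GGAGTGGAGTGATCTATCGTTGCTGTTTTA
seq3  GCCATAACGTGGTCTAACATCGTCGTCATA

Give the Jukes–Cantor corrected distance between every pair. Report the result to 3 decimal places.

d(seq1,seq2) = 0.330, d(seq1,seq3) = 0.572, d(seq2,seq3) = 0.730

seq1–seq2: 8/30 sites differ → p ≈ 0.266667, d = −0.75 ln(1 − 0.355556) = 0.329526 ≈ 0.330.
seq1–seq3: 12/30 sites differ → p = 0.4, d = −0.75 ln(1 − 0.533333) = 0.571605 ≈ 0.572.
seq2–seq3: 14/30 sites differ → p ≈ 0.466667, d = −0.75 ln(1 − 0.622223) = 0.730088 ≈ 0.730.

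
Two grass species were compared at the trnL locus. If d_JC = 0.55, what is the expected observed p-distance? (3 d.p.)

0.390

p = (3/4)(1 − e^(−4d/3)) = 0.75 × (1 − e^(-0.733333)) = 0.75 × (1 − 0.480305) = 0.389771.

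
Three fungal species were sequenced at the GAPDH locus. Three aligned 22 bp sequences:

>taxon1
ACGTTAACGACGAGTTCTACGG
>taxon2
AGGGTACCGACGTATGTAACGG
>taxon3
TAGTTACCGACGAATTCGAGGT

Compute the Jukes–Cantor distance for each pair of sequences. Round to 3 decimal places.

d(taxon1,taxon2) = 0.497, d(taxon1,taxon3) = 0.414, d(taxon2,taxon3) = 0.591

taxon1–taxon2: 8/22 sites differ → p ≈ 0.363636, d = −0.75 ln(1 − 0.484848) = 0.497470 ≈ 0.497.
taxon1–taxon3: 7/22 sites differ → p ≈ 0.318182, d = −0.75 ln(1 − 0.424243) = 0.414052 ≈ 0.414.
taxon2–taxon3: 9/22 sites differ → p ≈ 0.409091, d = −0.75 ln(1 − 0.545455) = 0.591344 ≈ 0.591.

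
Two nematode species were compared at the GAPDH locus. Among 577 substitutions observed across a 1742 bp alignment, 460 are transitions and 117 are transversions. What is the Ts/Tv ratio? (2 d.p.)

3.93

R = 460/117 = 3.931623… ≈ 3.93 (to 2 d.p.).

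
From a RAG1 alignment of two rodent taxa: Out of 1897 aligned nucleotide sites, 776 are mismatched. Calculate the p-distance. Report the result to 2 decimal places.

0.41

p = 776/1897 = 0.409066… ≈ 0.41 (to 2 d.p.).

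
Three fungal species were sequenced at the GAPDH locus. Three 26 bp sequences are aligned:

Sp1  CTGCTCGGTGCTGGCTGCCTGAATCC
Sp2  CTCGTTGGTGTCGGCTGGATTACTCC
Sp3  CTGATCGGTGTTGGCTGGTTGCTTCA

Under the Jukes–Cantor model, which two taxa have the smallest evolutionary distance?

Sp1–Sp2: 9/26 differ, p = 0.346, d = 0.464.
Sp1–Sp3: 7/26 differ, p = 0.269, d = 0.334.
Sp2–Sp3: 9/26 differ, p = 0.346, d = 0.464.
The smallest distance is between Sp1 and Sp3.

Sp1 and Sp3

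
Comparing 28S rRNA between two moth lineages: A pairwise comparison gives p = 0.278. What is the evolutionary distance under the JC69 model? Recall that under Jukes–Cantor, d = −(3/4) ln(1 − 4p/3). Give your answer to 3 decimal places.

0.347

d = −(3/4) ln(1 − 4p/3) = −0.75 ln(1 − 0.370667) = −0.75 ln(0.629333)
  = −0.75 × (-0.463095) = 0.347321 substitutions/site.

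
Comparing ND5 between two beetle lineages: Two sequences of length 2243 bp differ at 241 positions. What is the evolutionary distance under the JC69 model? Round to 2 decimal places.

0.12

p = 241/2243 ≈ 0.107445.
d = −(3/4) ln(1 − 4p/3) = −0.75 ln(1 − 0.14326) = −0.75 ln(0.85674)
  = −0.75 × (-0.154621) = 0.115966 substitutions/site.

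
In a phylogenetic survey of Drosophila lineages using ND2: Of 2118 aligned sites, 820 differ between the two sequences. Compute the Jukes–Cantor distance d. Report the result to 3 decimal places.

0.545

p = 820/2118 ≈ 0.387158.
d = −(3/4) ln(1 − 4p/3) = −0.75 ln(1 − 0.516211) = −0.75 ln(0.483789)
  = −0.75 × (-0.726106) = 0.544580 substitutions/site.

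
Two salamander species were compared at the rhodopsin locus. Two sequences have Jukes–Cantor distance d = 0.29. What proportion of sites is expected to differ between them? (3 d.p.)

p = (3/4)(1 − e^(−4d/3)) = 0.75 × (1 − e^(-0.386667)) = 0.75 × (1 − 0.679317) = 0.240512.

0.241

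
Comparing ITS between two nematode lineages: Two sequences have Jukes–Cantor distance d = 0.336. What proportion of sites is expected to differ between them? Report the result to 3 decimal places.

p = (3/4)(1 − e^(−4d/3)) = 0.75 × (1 − e^(-0.448)) = 0.75 × (1 − 0.638905) = 0.270821.

0.271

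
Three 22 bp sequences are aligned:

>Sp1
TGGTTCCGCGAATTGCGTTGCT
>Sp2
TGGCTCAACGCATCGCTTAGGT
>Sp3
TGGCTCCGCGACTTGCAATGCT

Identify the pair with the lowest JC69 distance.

Sp1 and Sp3

Sp1–Sp2: 8/22 differ, p = 0.364, d = 0.497.
Sp1–Sp3: 4/22 differ, p = 0.182, d = 0.208.
Sp2–Sp3: 9/22 differ, p = 0.409, d = 0.591.
The smallest distance is between Sp1 and Sp3.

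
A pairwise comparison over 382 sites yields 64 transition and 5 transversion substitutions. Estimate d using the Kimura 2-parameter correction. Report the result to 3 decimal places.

P = 64/382 ≈ 0.167539 and Q = 5/382 ≈ 0.013089.
Under the Kimura two-parameter model, d = −½ ln(1 − 2P − Q) − ¼ ln(1 − 2Q).
1 − 2P − Q = 0.651833, giving −½ ln(0.651833) = 0.213983.
1 − 2Q = 0.973822, giving −¼ ln(0.973822) = 0.006632.
d = 0.213983 + 0.006632 = 0.220615.

0.221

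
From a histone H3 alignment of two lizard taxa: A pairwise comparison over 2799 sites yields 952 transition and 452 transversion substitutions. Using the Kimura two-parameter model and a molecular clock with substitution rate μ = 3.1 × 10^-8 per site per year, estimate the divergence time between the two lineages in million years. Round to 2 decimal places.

P = 952/2799 ≈ 0.340121 and Q = 452/2799 ≈ 0.161486.
Under the Kimura two-parameter model, d = −½ ln(1 − 2P − Q) − ¼ ln(1 − 2Q).
1 − 2P − Q = 0.158272, giving −½ ln(0.158272) = 0.921720.
1 − 2Q = 0.677028, giving −¼ ln(0.677028) = 0.097511.
d = 0.921720 + 0.097511 = 1.019231.
Under a molecular clock d = 2μt, so t = d/(2μ) = 1.019231 / (2 × 3.1 × 10^-8) = 16.44 million years.

16.44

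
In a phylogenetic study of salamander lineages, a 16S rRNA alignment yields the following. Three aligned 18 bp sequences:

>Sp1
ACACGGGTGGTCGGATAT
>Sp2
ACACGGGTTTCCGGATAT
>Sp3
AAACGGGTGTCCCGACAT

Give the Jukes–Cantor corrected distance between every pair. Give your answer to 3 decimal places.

d(Sp1,Sp2) = 0.188, d(Sp1,Sp3) = 0.347, d(Sp2,Sp3) = 0.264

Sp1–Sp2: 3/18 sites differ → p ≈ 0.166667, d = −0.75 ln(1 − 0.222223) = 0.188487 ≈ 0.188.
Sp1–Sp3: 5/18 sites differ → p ≈ 0.277778, d = −0.75 ln(1 − 0.370371) = 0.346968 ≈ 0.347.
Sp2–Sp3: 4/18 sites differ → p ≈ 0.222222, d = −0.75 ln(1 − 0.296296) = 0.263548 ≈ 0.264.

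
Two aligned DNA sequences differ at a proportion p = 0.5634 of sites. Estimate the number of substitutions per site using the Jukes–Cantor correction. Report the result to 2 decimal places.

d = −(3/4) ln(1 − 4p/3) = −0.75 ln(1 − 0.7512) = −0.75 ln(0.2488)
  = −0.75 × (-1.391106) = 1.043330 substitutions/site.

1.04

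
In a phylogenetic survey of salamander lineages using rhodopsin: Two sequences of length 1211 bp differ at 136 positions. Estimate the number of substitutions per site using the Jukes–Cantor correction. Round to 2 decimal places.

0.12

p = 136/1211 ≈ 0.112304.
d = −(3/4) ln(1 − 4p/3) = −0.75 ln(1 − 0.149739) = −0.75 ln(0.850261)
  = −0.75 × (-0.162212) = 0.121659 substitutions/site.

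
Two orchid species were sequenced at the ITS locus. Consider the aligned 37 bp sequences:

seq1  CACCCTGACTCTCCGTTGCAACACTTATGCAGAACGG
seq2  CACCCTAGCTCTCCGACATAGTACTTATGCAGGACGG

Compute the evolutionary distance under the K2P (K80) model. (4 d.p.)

0.3215

Of 37 sites, 8 differences are transitions and 1 are transversions, so P = 8/37 ≈ 0.216216 and Q = 1/37 ≈ 0.027027.
Under the Kimura two-parameter model, d = −½ ln(1 − 2P − Q) − ¼ ln(1 − 2Q).
1 − 2P − Q = 0.540541, giving −½ ln(0.540541) = 0.307592.
1 − 2Q = 0.945946, giving −¼ ln(0.945946) = 0.013892.
d = 0.307592 + 0.013892 = 0.321484.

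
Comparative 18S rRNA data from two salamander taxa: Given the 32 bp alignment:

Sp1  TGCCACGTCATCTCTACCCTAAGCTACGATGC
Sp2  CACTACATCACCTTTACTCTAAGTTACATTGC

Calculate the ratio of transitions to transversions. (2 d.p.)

Transitions are A↔G and C↔T; transversions are all other mismatches.
Transitions: 9. Transversions: 1.
R = 9/1 = 9.00.

9.00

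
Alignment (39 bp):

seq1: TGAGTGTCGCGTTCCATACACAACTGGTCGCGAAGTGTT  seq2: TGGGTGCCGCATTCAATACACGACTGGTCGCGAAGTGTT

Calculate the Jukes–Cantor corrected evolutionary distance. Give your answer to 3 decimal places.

The sequences differ at 5 of 39 sites (3, 7, 11, 15, 22), so p = 5/39 ≈ 0.128205.
d = −(3/4) ln(1 − 4p/3) = −0.75 ln(1 − 0.17094) = −0.75 ln(0.82906)
  = −0.75 × (-0.187463) = 0.140597 substitutions/site.

0.141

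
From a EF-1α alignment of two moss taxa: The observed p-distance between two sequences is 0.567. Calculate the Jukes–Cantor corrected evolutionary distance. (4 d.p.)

d = −(3/4) ln(1 − 4p/3) = −0.75 ln(1 − 0.756) = −0.75 ln(0.244)
  = −0.75 × (-1.410587) = 1.057940 substitutions/site.

1.0579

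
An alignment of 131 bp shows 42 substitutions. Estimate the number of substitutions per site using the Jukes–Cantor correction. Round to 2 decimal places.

p = 42/131 ≈ 0.320611.
d = −(3/4) ln(1 − 4p/3) = −0.75 ln(1 − 0.427481) = −0.75 ln(0.572519)
  = −0.75 × (-0.557709) = 0.418282 substitutions/site.

0.42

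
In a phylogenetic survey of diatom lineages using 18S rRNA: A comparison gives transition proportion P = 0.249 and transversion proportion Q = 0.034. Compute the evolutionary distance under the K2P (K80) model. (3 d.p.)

0.397

Under the Kimura two-parameter model, d = −½ ln(1 − 2P − Q) − ¼ ln(1 − 2Q).
1 − 2P − Q = 0.468, giving −½ ln(0.468) = 0.379643.
1 − 2Q = 0.932, giving −¼ ln(0.932) = 0.017606.
d = 0.379643 + 0.017606 = 0.397249.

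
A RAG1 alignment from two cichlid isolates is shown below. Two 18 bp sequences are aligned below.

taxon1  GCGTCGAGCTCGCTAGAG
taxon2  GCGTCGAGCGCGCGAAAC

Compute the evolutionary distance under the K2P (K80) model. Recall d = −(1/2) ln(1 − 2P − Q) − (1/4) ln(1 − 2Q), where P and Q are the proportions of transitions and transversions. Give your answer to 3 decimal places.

0.264

Of 18 sites, 1 differences are transitions and 3 are transversions, so P = 1/18 ≈ 0.055556 and Q = 3/18 ≈ 0.166667.
Under the Kimura two-parameter model, d = −½ ln(1 − 2P − Q) − ¼ ln(1 − 2Q).
1 − 2P − Q = 0.722221, giving −½ ln(0.722221) = 0.162712.
1 − 2Q = 0.666666, giving −¼ ln(0.666666) = 0.101367.
d = 0.162712 + 0.101367 = 0.264079.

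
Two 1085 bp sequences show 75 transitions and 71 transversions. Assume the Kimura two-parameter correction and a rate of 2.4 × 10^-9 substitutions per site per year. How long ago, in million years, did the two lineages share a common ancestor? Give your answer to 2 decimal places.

P = 75/1085 ≈ 0.069124 and Q = 71/1085 ≈ 0.065438.
Under the Kimura two-parameter model, d = −½ ln(1 − 2P − Q) − ¼ ln(1 − 2Q).
1 − 2P − Q = 0.796314, giving −½ ln(0.796314) = 0.113881.
1 − 2Q = 0.869124, giving −¼ ln(0.869124) = 0.035067.
d = 0.113881 + 0.035067 = 0.148948.
Under a molecular clock d = 2μt, so t = d/(2μ) = 0.148948 / (2 × 2.4 × 10^-9) = 31.03 million years.

31.03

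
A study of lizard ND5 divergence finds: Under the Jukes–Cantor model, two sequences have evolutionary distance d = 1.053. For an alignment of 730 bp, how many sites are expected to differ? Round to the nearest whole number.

413

Invert JC69: p = (3/4)(1 − e^(−4d/3)) = 0.75 × (1 − e^(-1.404)) = 0.75 × (1 − 0.245613) = 0.565790.
Expected differing sites = pL ≈ 0.565790 × 730 = 413.0267 ≈ 413.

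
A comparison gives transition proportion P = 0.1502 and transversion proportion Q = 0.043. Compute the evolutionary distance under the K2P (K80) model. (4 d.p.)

0.2328

Under the Kimura two-parameter model, d = −½ ln(1 − 2P − Q) − ¼ ln(1 − 2Q).
1 − 2P − Q = 0.6566, giving −½ ln(0.6566) = 0.210340.
1 − 2Q = 0.914, giving −¼ ln(0.914) = 0.022481.
d = 0.210340 + 0.022481 = 0.232821.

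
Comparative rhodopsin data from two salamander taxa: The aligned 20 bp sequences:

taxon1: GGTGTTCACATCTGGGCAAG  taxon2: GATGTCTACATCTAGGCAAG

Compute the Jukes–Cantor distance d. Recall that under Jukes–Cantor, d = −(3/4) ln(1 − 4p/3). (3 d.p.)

0.233

The sequences differ at 4 of 20 sites (2, 6, 7, 14), so p = 4/20 = 0.2.
d = −(3/4) ln(1 − 4p/3) = −0.75 ln(1 − 0.266667) = −0.75 ln(0.733333)
  = −0.75 × (-0.310155) = 0.232616 substitutions/site.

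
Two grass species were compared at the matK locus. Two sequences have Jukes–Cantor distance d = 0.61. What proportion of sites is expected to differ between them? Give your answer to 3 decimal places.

0.417

p = (3/4)(1 − e^(−4d/3)) = 0.75 × (1 − e^(-0.813333)) = 0.75 × (1 − 0.443378) = 0.417467.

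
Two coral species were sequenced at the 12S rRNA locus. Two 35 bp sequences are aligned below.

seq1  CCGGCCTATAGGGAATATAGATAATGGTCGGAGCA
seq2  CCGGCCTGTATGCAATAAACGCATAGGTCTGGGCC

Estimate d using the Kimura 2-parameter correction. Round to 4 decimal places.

0.4582

Of 35 sites, 4 differences are transitions and 8 are transversions, so P = 4/35 ≈ 0.114286 and Q = 8/35 ≈ 0.228571.
Under the Kimura two-parameter model, d = −½ ln(1 − 2P − Q) − ¼ ln(1 − 2Q).
1 − 2P − Q = 0.542857, giving −½ ln(0.542857) = 0.305455.
1 − 2Q = 0.542858, giving −¼ ln(0.542858) = 0.152727.
d = 0.305455 + 0.152727 = 0.458182.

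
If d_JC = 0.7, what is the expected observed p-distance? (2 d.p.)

0.46

p = (3/4)(1 − e^(−4d/3)) = 0.75 × (1 − e^(-0.933333)) = 0.75 × (1 − 0.393241) = 0.455069.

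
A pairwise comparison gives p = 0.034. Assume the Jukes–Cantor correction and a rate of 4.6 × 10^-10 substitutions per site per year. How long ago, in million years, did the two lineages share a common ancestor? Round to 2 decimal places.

37.82

d = −(3/4) ln(1 − 4p/3) = −0.75 ln(1 − 0.045333) = −0.75 ln(0.954667)
  = −0.75 × (-0.046393) = 0.034795 substitutions/site.
Under a molecular clock d = 2μt, so t = d/(2μ) = 0.034795 / (2 × 4.6 × 10^-10) = 37.82 million years.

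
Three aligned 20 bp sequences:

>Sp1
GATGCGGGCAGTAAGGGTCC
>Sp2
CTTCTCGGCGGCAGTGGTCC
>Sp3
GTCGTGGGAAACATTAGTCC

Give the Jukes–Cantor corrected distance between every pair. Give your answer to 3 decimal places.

d(Sp1,Sp2) = 0.687, d(Sp1,Sp3) = 0.687, d(Sp2,Sp3) = 0.687

Sp1–Sp2: 9/20 sites differ → p = 0.45, d = −0.75 ln(1 − 0.6) = 0.687218 ≈ 0.687.
Sp1–Sp3: 9/20 sites differ → p = 0.45, d = −0.75 ln(1 − 0.6) = 0.687218 ≈ 0.687.
Sp2–Sp3: 9/20 sites differ → p = 0.45, d = −0.75 ln(1 − 0.6) = 0.687218 ≈ 0.687.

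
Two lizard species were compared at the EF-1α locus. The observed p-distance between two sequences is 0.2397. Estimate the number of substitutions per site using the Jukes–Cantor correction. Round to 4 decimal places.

0.2888

d = −(3/4) ln(1 − 4p/3) = −0.75 ln(1 − 0.3196) = −0.75 ln(0.6804)
  = −0.75 × (-0.385074) = 0.288806 substitutions/site.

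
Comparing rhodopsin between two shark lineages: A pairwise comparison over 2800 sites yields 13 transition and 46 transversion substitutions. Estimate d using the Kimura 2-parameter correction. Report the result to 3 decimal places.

0.021

P = 13/2800 ≈ 0.004643 and Q = 46/2800 ≈ 0.016429.
Under the Kimura two-parameter model, d = −½ ln(1 − 2P − Q) − ¼ ln(1 − 2Q).
1 − 2P − Q = 0.974285, giving −½ ln(0.974285) = 0.013026.
1 − 2Q = 0.967142, giving −¼ ln(0.967142) = 0.008352.
d = 0.013026 + 0.008352 = 0.021378.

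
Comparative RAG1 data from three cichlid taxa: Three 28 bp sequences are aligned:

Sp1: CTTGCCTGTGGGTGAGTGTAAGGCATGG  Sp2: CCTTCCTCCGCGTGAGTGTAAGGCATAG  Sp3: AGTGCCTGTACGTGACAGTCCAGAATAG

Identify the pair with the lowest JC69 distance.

Sp1–Sp2: 6/28 differ, p = 0.214, d = 0.252.
Sp1–Sp3: 11/28 differ, p = 0.393, d = 0.556.
Sp2–Sp3: 12/28 differ, p = 0.429, d = 0.635.
The smallest distance is between Sp1 and Sp2.

Sp1 and Sp2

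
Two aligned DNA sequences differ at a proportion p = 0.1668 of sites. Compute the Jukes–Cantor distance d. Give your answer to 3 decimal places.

d = −(3/4) ln(1 − 4p/3) = −0.75 ln(1 − 0.2224) = −0.75 ln(0.7776)
  = −0.75 × (-0.251543) = 0.188657 substitutions/site.

0.189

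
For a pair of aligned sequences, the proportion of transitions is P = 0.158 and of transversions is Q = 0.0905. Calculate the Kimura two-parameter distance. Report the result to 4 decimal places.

0.3108

Under the Kimura two-parameter model, d = −½ ln(1 − 2P − Q) − ¼ ln(1 − 2Q).
1 − 2P − Q = 0.5935, giving −½ ln(0.5935) = 0.260859.
1 − 2Q = 0.819, giving −¼ ln(0.819) = 0.049918.
d = 0.260859 + 0.049918 = 0.310777.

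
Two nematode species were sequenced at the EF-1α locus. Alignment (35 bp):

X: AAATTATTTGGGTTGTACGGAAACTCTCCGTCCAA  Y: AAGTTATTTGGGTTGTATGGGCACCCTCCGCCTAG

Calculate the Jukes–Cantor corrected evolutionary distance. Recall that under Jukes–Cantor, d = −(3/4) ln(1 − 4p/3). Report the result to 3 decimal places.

0.273

The sequences differ at 8 of 35 sites (3, 18, 21, 22, 25, 31, 33, 35), so p = 8/35 ≈ 0.228571.
d = −(3/4) ln(1 − 4p/3) = −0.75 ln(1 − 0.304761) = −0.75 ln(0.695239)
  = −0.75 × (-0.363500) = 0.272625 substitutions/site.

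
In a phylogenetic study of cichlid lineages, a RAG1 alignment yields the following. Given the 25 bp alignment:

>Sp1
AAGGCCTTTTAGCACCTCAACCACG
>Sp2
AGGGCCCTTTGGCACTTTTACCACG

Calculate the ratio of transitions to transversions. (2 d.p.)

Transitions are A↔G and C↔T; transversions are all other mismatches.
Transitions: 5. Transversions: 1.
R = 5/1 = 5.00.

5.00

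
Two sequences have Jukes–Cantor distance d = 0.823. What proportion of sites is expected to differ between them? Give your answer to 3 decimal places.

p = (3/4)(1 − e^(−4d/3)) = 0.75 × (1 − e^(-1.097333)) = 0.75 × (1 − 0.333760) = 0.499680.

0.500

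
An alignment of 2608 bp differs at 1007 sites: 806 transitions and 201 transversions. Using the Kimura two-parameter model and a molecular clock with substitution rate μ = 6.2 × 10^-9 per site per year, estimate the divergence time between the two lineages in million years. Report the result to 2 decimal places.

51.28

P = 806/2608 ≈ 0.309049 and Q = 201/2608 ≈ 0.077071.
Under the Kimura two-parameter model, d = −½ ln(1 − 2P − Q) − ¼ ln(1 − 2Q).
1 − 2P − Q = 0.304831, giving −½ ln(0.304831) = 0.593999.
1 − 2Q = 0.845858, giving −¼ ln(0.845858) = 0.041851.
d = 0.593999 + 0.041851 = 0.635850.
Under a molecular clock d = 2μt, so t = d/(2μ) = 0.635850 / (2 × 6.2 × 10^-9) = 51.28 million years.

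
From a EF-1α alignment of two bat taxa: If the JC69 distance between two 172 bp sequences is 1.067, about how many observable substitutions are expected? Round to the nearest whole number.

98

Invert JC69: p = (3/4)(1 − e^(−4d/3)) = 0.75 × (1 − e^(-1.422667)) = 0.75 × (1 − 0.241070) = 0.569198.
Expected differing sites = pL ≈ 0.569198 × 172 = 97.902056 ≈ 98.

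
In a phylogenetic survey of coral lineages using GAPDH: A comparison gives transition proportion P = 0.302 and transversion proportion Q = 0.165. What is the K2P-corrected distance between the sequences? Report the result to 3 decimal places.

0.833

Under the Kimura two-parameter model, d = −½ ln(1 − 2P − Q) − ¼ ln(1 − 2Q).
1 − 2P − Q = 0.231, giving −½ ln(0.231) = 0.732669.
1 − 2Q = 0.67, giving −¼ ln(0.67) = 0.100119.
d = 0.732669 + 0.100119 = 0.832788.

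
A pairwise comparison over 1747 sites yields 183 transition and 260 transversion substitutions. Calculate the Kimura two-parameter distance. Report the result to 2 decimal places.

0.31

P = 183/1747 ≈ 0.104751 and Q = 260/1747 ≈ 0.148827.
Under the Kimura two-parameter model, d = −½ ln(1 − 2P − Q) − ¼ ln(1 − 2Q).
1 − 2P − Q = 0.641671, giving −½ ln(0.641671) = 0.221840.
1 − 2Q = 0.702346, giving −¼ ln(0.702346) = 0.088332.
d = 0.221840 + 0.088332 = 0.310172.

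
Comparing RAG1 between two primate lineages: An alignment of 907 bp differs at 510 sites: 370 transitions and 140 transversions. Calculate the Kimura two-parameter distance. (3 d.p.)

P = 370/907 ≈ 0.407938 and Q = 140/907 ≈ 0.154355.
Under the Kimura two-parameter model, d = −½ ln(1 − 2P − Q) − ¼ ln(1 − 2Q).
1 − 2P − Q = 0.029769, giving −½ ln(0.029769) = 1.757144.
1 − 2Q = 0.69129, giving −¼ ln(0.69129) = 0.092299.
d = 1.757144 + 0.092299 = 1.849443.

1.849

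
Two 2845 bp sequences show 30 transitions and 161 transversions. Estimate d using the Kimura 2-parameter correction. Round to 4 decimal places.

0.0705

P = 30/2845 ≈ 0.010545 and Q = 161/2845 ≈ 0.056591.
Under the Kimura two-parameter model, d = −½ ln(1 − 2P − Q) − ¼ ln(1 − 2Q).
1 − 2P − Q = 0.922319, giving −½ ln(0.922319) = 0.040432.
1 − 2Q = 0.886818, giving −¼ ln(0.886818) = 0.030029.
d = 0.040432 + 0.030029 = 0.070461.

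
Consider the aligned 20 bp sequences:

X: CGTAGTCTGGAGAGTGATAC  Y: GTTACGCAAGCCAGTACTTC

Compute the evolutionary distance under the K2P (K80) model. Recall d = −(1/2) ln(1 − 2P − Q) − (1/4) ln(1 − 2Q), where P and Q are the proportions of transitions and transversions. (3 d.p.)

1.101

Of 20 sites, 2 differences are transitions and 9 are transversions, so P = 2/20 = 0.1 and Q = 9/20 = 0.45.
Under the Kimura two-parameter model, d = −½ ln(1 − 2P − Q) − ¼ ln(1 − 2Q).
1 − 2P − Q = 0.35, giving −½ ln(0.35) = 0.524911.
1 − 2Q = 0.1, giving −¼ ln(0.1) = 0.575646.
d = 0.524911 + 0.575646 = 1.100557.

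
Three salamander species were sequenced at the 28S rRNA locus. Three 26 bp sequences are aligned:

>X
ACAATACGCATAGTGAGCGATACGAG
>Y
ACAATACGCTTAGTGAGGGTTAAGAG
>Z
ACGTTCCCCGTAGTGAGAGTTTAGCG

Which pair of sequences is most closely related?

X–Y: 4/26 differ, p = 0.154, d = 0.172.
X–Z: 10/26 differ, p = 0.385, d = 0.539.
Y–Z: 8/26 differ, p = 0.308, d = 0.396.
The smallest distance is between X and Y.

X and Y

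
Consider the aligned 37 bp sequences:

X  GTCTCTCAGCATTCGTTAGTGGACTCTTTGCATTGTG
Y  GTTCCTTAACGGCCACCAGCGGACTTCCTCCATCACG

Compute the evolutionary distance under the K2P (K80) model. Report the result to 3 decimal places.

1.285

Of 37 sites, 16 differences are transitions and 2 are transversions, so P = 16/37 ≈ 0.432432 and Q = 2/37 ≈ 0.054054.
Under the Kimura two-parameter model, d = −½ ln(1 − 2P − Q) − ¼ ln(1 − 2Q).
1 − 2P − Q = 0.081082, giving −½ ln(0.081082) = 1.256147.
1 − 2Q = 0.891892, giving −¼ ln(0.891892) = 0.028603.
d = 1.256147 + 0.028603 = 1.284750.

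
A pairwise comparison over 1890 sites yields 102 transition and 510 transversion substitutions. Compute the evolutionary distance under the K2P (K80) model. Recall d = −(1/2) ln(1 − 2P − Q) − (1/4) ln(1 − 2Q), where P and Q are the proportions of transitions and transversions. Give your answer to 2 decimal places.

P = 102/1890 ≈ 0.053968 and Q = 510/1890 ≈ 0.269841.
Under the Kimura two-parameter model, d = −½ ln(1 − 2P − Q) − ¼ ln(1 − 2Q).
1 − 2P − Q = 0.622223, giving −½ ln(0.622223) = 0.237228.
1 − 2Q = 0.460318, giving −¼ ln(0.460318) = 0.193959.
d = 0.237228 + 0.193959 = 0.431187.

0.43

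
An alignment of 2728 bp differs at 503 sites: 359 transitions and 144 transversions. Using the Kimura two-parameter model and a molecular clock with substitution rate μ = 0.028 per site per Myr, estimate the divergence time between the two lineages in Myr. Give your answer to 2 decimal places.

3.89

P = 359/2728 ≈ 0.131598 and Q = 144/2728 ≈ 0.052786.
Under the Kimura two-parameter model, d = −½ ln(1 − 2P − Q) − ¼ ln(1 − 2Q).
1 − 2P − Q = 0.684018, giving −½ ln(0.684018) = 0.189886.
1 − 2Q = 0.894428, giving −¼ ln(0.894428) = 0.027893.
d = 0.189886 + 0.027893 = 0.217779.
Under a molecular clock d = 2μt, so t = d/(2μ) = 0.217779 / (2 × 0.028) = 3.89 Myr.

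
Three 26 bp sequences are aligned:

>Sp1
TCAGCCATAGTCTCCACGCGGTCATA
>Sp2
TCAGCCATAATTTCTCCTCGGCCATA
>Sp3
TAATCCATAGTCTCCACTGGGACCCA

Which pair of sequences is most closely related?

Sp1–Sp2: 6/26 differ, p = 0.231, d = 0.276.
Sp1–Sp3: 7/26 differ, p = 0.269, d = 0.334.
Sp2–Sp3: 10/26 differ, p = 0.385, d = 0.539.
The smallest distance is between Sp1 and Sp2.

Sp1 and Sp2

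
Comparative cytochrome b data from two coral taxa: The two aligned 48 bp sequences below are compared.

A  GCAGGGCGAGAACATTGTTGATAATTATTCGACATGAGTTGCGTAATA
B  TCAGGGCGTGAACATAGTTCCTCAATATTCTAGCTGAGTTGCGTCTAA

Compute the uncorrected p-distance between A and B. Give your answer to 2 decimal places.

The sequences differ at 13 of 48 positions.
p = 13/48 = 0.270833… ≈ 0.27 (to 2 d.p.).

0.27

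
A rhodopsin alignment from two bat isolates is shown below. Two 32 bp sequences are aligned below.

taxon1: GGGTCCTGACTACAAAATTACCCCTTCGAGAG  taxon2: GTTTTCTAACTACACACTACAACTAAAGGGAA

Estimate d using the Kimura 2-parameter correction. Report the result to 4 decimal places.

0.8247

Of 32 sites, 5 differences are transitions and 11 are transversions, so P = 5/32 = 0.15625 and Q = 11/32 = 0.34375.
Under the Kimura two-parameter model, d = −½ ln(1 − 2P − Q) − ¼ ln(1 − 2Q).
1 − 2P − Q = 0.34375, giving −½ ln(0.34375) = 0.533920.
1 − 2Q = 0.3125, giving −¼ ln(0.3125) = 0.290788.
d = 0.533920 + 0.290788 = 0.824708.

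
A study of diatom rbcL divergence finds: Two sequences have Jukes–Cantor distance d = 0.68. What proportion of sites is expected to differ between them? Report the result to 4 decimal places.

p = (3/4)(1 − e^(−4d/3)) = 0.75 × (1 − e^(-0.906667)) = 0.75 × (1 − 0.403868) = 0.447099.

0.4471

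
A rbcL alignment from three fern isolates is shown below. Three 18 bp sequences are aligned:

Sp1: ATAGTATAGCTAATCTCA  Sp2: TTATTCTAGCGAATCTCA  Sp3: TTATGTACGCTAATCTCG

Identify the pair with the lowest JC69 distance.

Sp1–Sp2: 4/18 differ, p = 0.222, d = 0.264.
Sp1–Sp3: 7/18 differ, p = 0.389, d = 0.548.
Sp2–Sp3: 6/18 differ, p = 0.333, d = 0.441.
The smallest distance is between Sp1 and Sp2.

Sp1 and Sp2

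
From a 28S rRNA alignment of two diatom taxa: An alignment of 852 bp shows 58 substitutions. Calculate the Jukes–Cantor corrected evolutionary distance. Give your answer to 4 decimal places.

0.0714

p = 58/852 ≈ 0.068075.
d = −(3/4) ln(1 − 4p/3) = −0.75 ln(1 − 0.090767) = −0.75 ln(0.909233)
  = −0.75 × (-0.095154) = 0.071366 substitutions/site.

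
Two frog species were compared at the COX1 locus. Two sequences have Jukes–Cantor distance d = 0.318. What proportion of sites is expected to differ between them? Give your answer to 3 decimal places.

0.259

p = (3/4)(1 − e^(−4d/3)) = 0.75 × (1 − e^(-0.424)) = 0.75 × (1 − 0.654424) = 0.259182.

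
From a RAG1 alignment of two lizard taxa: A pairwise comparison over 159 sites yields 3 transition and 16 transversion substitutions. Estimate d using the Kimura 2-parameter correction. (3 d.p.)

0.131

P = 3/159 ≈ 0.018868 and Q = 16/159 ≈ 0.100629.
Under the Kimura two-parameter model, d = −½ ln(1 − 2P − Q) − ¼ ln(1 − 2Q).
1 − 2P − Q = 0.861635, giving −½ ln(0.861635) = 0.074462.
1 − 2Q = 0.798742, giving −¼ ln(0.798742) = 0.056179.
d = 0.074462 + 0.056179 = 0.130641.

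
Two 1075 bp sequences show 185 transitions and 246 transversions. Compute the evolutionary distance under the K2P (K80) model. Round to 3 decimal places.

P = 185/1075 ≈ 0.172093 and Q = 246/1075 ≈ 0.228837.
Under the Kimura two-parameter model, d = −½ ln(1 − 2P − Q) − ¼ ln(1 − 2Q).
1 − 2P − Q = 0.426977, giving −½ ln(0.426977) = 0.425513.
1 − 2Q = 0.542326, giving −¼ ln(0.542326) = 0.152972.
d = 0.425513 + 0.152972 = 0.578485.

0.578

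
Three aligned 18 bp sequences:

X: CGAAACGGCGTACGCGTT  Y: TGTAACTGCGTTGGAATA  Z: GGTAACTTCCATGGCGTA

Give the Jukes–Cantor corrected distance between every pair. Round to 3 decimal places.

X–Y: 8/18 sites differ → p ≈ 0.444444, d = −0.75 ln(1 − 0.592592) = 0.673455 ≈ 0.673.
X–Z: 9/18 sites differ → p = 0.5, d = −0.75 ln(1 − 0.666667) = 0.823960 ≈ 0.824.
Y–Z: 6/18 sites differ → p ≈ 0.333333, d = −0.75 ln(1 − 0.444444) = 0.440839 ≈ 0.441.

d(X,Y) = 0.673, d(X,Z) = 0.824, d(Y,Z) = 0.441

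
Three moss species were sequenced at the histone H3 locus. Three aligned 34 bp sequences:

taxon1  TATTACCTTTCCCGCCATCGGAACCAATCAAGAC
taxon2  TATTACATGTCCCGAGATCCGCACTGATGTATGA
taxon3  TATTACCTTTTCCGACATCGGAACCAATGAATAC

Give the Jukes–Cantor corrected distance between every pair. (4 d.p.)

d(taxon1,taxon2) = 0.5347, d(taxon1,taxon3) = 0.1280, d(taxon2,taxon3) = 0.4234

taxon1–taxon2: 13/34 sites differ → p ≈ 0.382353, d = −0.75 ln(1 − 0.509804) = 0.534712 ≈ 0.5347.
taxon1–taxon3: 4/34 sites differ → p ≈ 0.117647, d = −0.75 ln(1 − 0.156863) = 0.127969 ≈ 0.1280.
taxon2–taxon3: 11/34 sites differ → p ≈ 0.323529, d = −0.75 ln(1 − 0.431372) = 0.423397 ≈ 0.4234.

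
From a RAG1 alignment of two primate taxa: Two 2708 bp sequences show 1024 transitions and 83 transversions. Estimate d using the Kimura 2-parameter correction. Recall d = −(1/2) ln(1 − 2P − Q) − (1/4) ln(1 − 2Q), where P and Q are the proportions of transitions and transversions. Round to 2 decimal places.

0.79

P = 1024/2708 ≈ 0.378139 and Q = 83/2708 ≈ 0.03065.
Under the Kimura two-parameter model, d = −½ ln(1 − 2P − Q) − ¼ ln(1 − 2Q).
1 − 2P − Q = 0.213072, giving −½ ln(0.213072) = 0.773063.
1 − 2Q = 0.9387, giving −¼ ln(0.9387) = 0.015815.
d = 0.773063 + 0.015815 = 0.788878.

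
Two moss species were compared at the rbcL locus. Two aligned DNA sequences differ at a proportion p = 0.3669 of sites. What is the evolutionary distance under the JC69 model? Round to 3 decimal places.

d = −(3/4) ln(1 − 4p/3) = −0.75 ln(1 − 0.4892) = −0.75 ln(0.5108)
  = −0.75 × (-0.671777) = 0.503833 substitutions/site.

0.504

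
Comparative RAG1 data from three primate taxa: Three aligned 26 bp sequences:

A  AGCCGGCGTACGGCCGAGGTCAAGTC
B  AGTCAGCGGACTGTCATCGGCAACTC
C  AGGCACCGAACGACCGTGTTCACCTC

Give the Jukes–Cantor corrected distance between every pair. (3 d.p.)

A–B: 10/26 sites differ → p ≈ 0.384615, d = −0.75 ln(1 − 0.51282) = 0.539341 ≈ 0.539.
A–C: 9/26 sites differ → p ≈ 0.346154, d = −0.75 ln(1 − 0.461539) = 0.464280 ≈ 0.464.
B–C: 11/26 sites differ → p ≈ 0.423077, d = −0.75 ln(1 − 0.564103) = 0.622762 ≈ 0.623.

d(A,B) = 0.539, d(A,C) = 0.464, d(B,C) = 0.623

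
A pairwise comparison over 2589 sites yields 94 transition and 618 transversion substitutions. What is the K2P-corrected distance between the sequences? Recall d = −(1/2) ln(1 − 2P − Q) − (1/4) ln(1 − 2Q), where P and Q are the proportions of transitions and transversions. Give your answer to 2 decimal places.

0.35

P = 94/2589 ≈ 0.036307 and Q = 618/2589 ≈ 0.238702.
Under the Kimura two-parameter model, d = −½ ln(1 − 2P − Q) − ¼ ln(1 − 2Q).
1 − 2P − Q = 0.688684, giving −½ ln(0.688684) = 0.186486.
1 − 2Q = 0.522596, giving −¼ ln(0.522596) = 0.162237.
d = 0.186486 + 0.162237 = 0.348723.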